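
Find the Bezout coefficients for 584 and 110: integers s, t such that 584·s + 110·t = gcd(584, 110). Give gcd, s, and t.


Euclidean algorithm on (584, 110) — divide until remainder is 0:
  584 = 5 · 110 + 34
  110 = 3 · 34 + 8
  34 = 4 · 8 + 2
  8 = 4 · 2 + 0
gcd(584, 110) = 2.
Track Bezout coefficients alongside the remainders: start with r₀ = 584 = a·1 + b·0 (s = 1, t = 0) and r₁ = 110 = a·0 + b·1 (s = 0, t = 1); each new remainder r_{k+1} = r_{k-1} − q_k·r_k inherits s_{k+1} = s_{k-1} − q_k·s_k, t_{k+1} = t_{k-1} − q_k·t_k, so r_k = a·s_k + b·t_k at every step:
  q = 5: r = 34, s = 1 − 5·0 = 1, t = 0 − 5·1 = -5  (check: 584·1 + 110·(-5) = 34)
  q = 3: r = 8, s = 0 − 3·1 = -3, t = 1 − 3·(-5) = 16  (check: 584·(-3) + 110·16 = 8)
  q = 4: r = 2, s = 1 − 4·(-3) = 13, t = -5 − 4·16 = -69  (check: 584·13 + 110·(-69) = 2)
The row with r = 2 (the gcd) gives the Bezout coefficients s = 13, t = -69.
Result: 584 · (13) + 110 · (-69) = 2.

gcd(584, 110) = 2; s = 13, t = -69 (check: 584·13 + 110·(-69) = 2).


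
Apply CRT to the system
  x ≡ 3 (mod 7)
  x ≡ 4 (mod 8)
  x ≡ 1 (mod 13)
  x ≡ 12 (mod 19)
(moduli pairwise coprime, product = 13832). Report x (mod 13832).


Product of moduli M = 7 · 8 · 13 · 19 = 13832.
Merge one congruence at a time:
  Start: x ≡ 3 (mod 7).
  Combine with x ≡ 4 (mod 8); new modulus lcm = 56.
    Write x = 3 + 7·t and substitute into x ≡ 4 (mod 8): 7·t ≡ 4 − 3 = 1 (mod 8).
    The inverse of 7 mod 8 is 7 (since 7·7 = 49 = 6·8 + 1), so t ≡ 7·1 = 7 ≡ 7 (mod 8).
    Then x = 3 + 7·7 = 52, valid modulo lcm(7, 8) = 56: x ≡ 52 (mod 56).
  Combine with x ≡ 1 (mod 13); new modulus lcm = 728.
    Write x = 52 + 56·t and substitute into x ≡ 1 (mod 13): 56·t ≡ 1 − 52 = -51 (mod 13).
    Reduce coefficients mod 13: 4·t ≡ 1 (mod 13).
    The inverse of 4 mod 13 is 10 (since 4·10 = 40 = 3·13 + 1), so t ≡ 10·1 = 10 ≡ 10 (mod 13).
    Then x = 52 + 56·10 = 612, valid modulo lcm(56, 13) = 728: x ≡ 612 (mod 728).
  Combine with x ≡ 12 (mod 19); new modulus lcm = 13832.
    Write x = 612 + 728·t and substitute into x ≡ 12 (mod 19): 728·t ≡ 12 − 612 = -600 (mod 19).
    Reduce coefficients mod 19: 6·t ≡ 8 (mod 19).
    The inverse of 6 mod 19 is 16 (since 6·16 = 96 = 5·19 + 1), so t ≡ 16·8 = 128 ≡ 14 (mod 19).
    Then x = 612 + 728·14 = 10804, valid modulo lcm(728, 19) = 13832: x ≡ 10804 (mod 13832).
Verify against each original: 10804 mod 7 = 3, 10804 mod 8 = 4, 10804 mod 13 = 1, 10804 mod 19 = 12.

x ≡ 10804 (mod 13832).


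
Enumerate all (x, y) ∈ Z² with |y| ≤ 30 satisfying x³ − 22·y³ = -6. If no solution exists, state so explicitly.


The equation is x³ - 22y³ = -6. For fixed y, x³ = 22·y³ − 6, so a solution requires the RHS to be a perfect cube.
Strategy: iterate y from -30 to 30, compute RHS = 22·y³ − 6, and check whether it is a (positive or negative) perfect cube.
Check small values of y:
  y = 0: RHS = -6 is not a perfect cube.
  y = 1: RHS = 16 is not a perfect cube.
  y = -1: RHS = -28 is not a perfect cube.
  y = 2: RHS = 170 is not a perfect cube.
  y = -2: RHS = -182 is not a perfect cube.
  y = 3: RHS = 588 is not a perfect cube.
  y = -3: RHS = -600 is not a perfect cube.
Continuing, at y = 5: RHS = 2744 = (14)³ ⇒ x = 14 works.
Searching the remaining y in |y| ≤ 30 finds no further solutions.
Collected solutions: (14, 5).

Solutions (with |y| ≤ 30): (14, 5).


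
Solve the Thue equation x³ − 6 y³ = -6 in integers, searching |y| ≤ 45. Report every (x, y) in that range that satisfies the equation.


The equation is x³ - 6y³ = -6. For fixed y, x³ = 6·y³ − 6, so a solution requires the RHS to be a perfect cube.
Strategy: iterate y from -45 to 45, compute RHS = 6·y³ − 6, and check whether it is a (positive or negative) perfect cube.
Check small values of y:
  y = 0: RHS = -6 is not a perfect cube.
  y = 1: RHS = 0 = (0)³ ⇒ x = 0 works.
  y = -1: RHS = -12 is not a perfect cube.
  y = 2: RHS = 42 is not a perfect cube.
  y = -2: RHS = -54 is not a perfect cube.
  y = 3: RHS = 156 is not a perfect cube.
  y = -3: RHS = -168 is not a perfect cube.
Continuing the search up to |y| = 45 finds no further solutions beyond those listed.
Collected solutions: (0, 1).

Solutions (with |y| ≤ 45): (0, 1).


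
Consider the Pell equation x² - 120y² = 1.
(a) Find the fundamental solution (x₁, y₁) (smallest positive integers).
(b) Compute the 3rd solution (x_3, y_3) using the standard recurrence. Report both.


Step 1: Find the fundamental solution (x₁, y₁) of x² - 120y² = 1.
  Expand √120 as a continued fraction. a₀ = ⌊√120⌋ = 10; iterate m_{k+1} = d_k·a_k − m_k, d_{k+1} = (120 − m_{k+1}²)/d_k, a_{k+1} = ⌊(a₀ + m_{k+1})/d_{k+1}⌋ (starting m₀ = 0, d₀ = 1), with convergents p_k = a_k·p_{k-1} + p_{k-2}, q_k = a_k·q_{k-1} + q_{k-2} (p₋₁ = 1, q₋₁ = 0):
  k = 0: a₀ = 10; p₀/q₀ = 10/1; p₀² − 120·q₀² = 100 − 120 = -20.
  k = 1: m = 10, d = 20, a = ⌊(10 + 10)/20⌋ = 1; p/q = (1·10 + 1)/(1·1 + 0) = 11/1; p² − 120·q² = 121 − 120 = 1.
  The first convergent with p² − 120·q² = 1 gives the fundamental solution (x₁, y₁) = (11, 1).
Step 2: Apply the recurrence (x_{n+1}, y_{n+1}) = (x₁x_n + 120y₁y_n, x₁y_n + y₁x_n) repeatedly.
  From (x_1, y_1) = (11, 1): x_2 = 11·11 + 120·1·1 = 241; y_2 = 11·1 + 1·11 = 22.
  From (x_2, y_2) = (241, 22): x_3 = 11·241 + 120·1·22 = 5291; y_3 = 11·22 + 1·241 = 483.
Step 3: Verify x_3² - 120·y_3² = 27994681 - 27994680 = 1 (should be 1). ✓

(x_1, y_1) = (11, 1); (x_3, y_3) = (5291, 483).


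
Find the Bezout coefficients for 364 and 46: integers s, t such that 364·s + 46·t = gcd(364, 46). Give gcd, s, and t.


Euclidean algorithm on (364, 46) — divide until remainder is 0:
  364 = 7 · 46 + 42
  46 = 1 · 42 + 4
  42 = 10 · 4 + 2
  4 = 2 · 2 + 0
gcd(364, 46) = 2.
Track Bezout coefficients alongside the remainders: start with r₀ = 364 = a·1 + b·0 (s = 1, t = 0) and r₁ = 46 = a·0 + b·1 (s = 0, t = 1); each new remainder r_{k+1} = r_{k-1} − q_k·r_k inherits s_{k+1} = s_{k-1} − q_k·s_k, t_{k+1} = t_{k-1} − q_k·t_k, so r_k = a·s_k + b·t_k at every step:
  q = 7: r = 42, s = 1 − 7·0 = 1, t = 0 − 7·1 = -7  (check: 364·1 + 46·(-7) = 42)
  q = 1: r = 4, s = 0 − 1·1 = -1, t = 1 − 1·(-7) = 8  (check: 364·(-1) + 46·8 = 4)
  q = 10: r = 2, s = 1 − 10·(-1) = 11, t = -7 − 10·8 = -87  (check: 364·11 + 46·(-87) = 2)
The row with r = 2 (the gcd) gives the Bezout coefficients s = 11, t = -87.
Result: 364 · (11) + 46 · (-87) = 2.

gcd(364, 46) = 2; s = 11, t = -87 (check: 364·11 + 46·(-87) = 2).


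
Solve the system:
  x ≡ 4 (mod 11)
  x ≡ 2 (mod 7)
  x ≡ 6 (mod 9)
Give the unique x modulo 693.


Moduli 11, 7, 9 are pairwise coprime; by CRT there is a unique solution modulo M = 11 · 7 · 9 = 693.
Solve pairwise, accumulating the modulus:
  Start with x ≡ 4 (mod 11).
  Combine with x ≡ 2 (mod 7): since gcd(11, 7) = 1, we get a unique residue mod 77.
    Write x = 4 + 11·t and substitute into x ≡ 2 (mod 7): 11·t ≡ 2 − 4 = -2 (mod 7).
    Reduce coefficients mod 7: 4·t ≡ 5 (mod 7).
    The inverse of 4 mod 7 is 2 (since 4·2 = 8 = 1·7 + 1), so t ≡ 2·5 = 10 ≡ 3 (mod 7).
    Then x = 4 + 11·3 = 37, valid modulo lcm(11, 7) = 77: x ≡ 37 (mod 77).
  Combine with x ≡ 6 (mod 9): since gcd(77, 9) = 1, we get a unique residue mod 693.
    Write x = 37 + 77·t and substitute into x ≡ 6 (mod 9): 77·t ≡ 6 − 37 = -31 (mod 9).
    Reduce coefficients mod 9: 5·t ≡ 5 (mod 9).
    The inverse of 5 mod 9 is 2 (since 5·2 = 10 = 1·9 + 1), so t ≡ 2·5 = 10 ≡ 1 (mod 9).
    Then x = 37 + 77·1 = 114, valid modulo lcm(77, 9) = 693: x ≡ 114 (mod 693).
Verify: 114 mod 11 = 4 ✓, 114 mod 7 = 2 ✓, 114 mod 9 = 6 ✓.

x ≡ 114 (mod 693).


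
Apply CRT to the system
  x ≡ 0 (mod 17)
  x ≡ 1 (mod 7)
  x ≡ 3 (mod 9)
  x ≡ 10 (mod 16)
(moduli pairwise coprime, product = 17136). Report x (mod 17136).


Product of moduli M = 17 · 7 · 9 · 16 = 17136.
Merge one congruence at a time:
  Start: x ≡ 0 (mod 17).
  Combine with x ≡ 1 (mod 7); new modulus lcm = 119.
    Write x = 0 + 17·t and substitute into x ≡ 1 (mod 7): 17·t ≡ 1 − 0 = 1 (mod 7).
    Reduce coefficients mod 7: 3·t ≡ 1 (mod 7).
    The inverse of 3 mod 7 is 5 (since 3·5 = 15 = 2·7 + 1), so t ≡ 5·1 = 5 ≡ 5 (mod 7).
    Then x = 0 + 17·5 = 85, valid modulo lcm(17, 7) = 119: x ≡ 85 (mod 119).
  Combine with x ≡ 3 (mod 9); new modulus lcm = 1071.
    Write x = 85 + 119·t and substitute into x ≡ 3 (mod 9): 119·t ≡ 3 − 85 = -82 (mod 9).
    Reduce coefficients mod 9: 2·t ≡ 8 (mod 9).
    The inverse of 2 mod 9 is 5 (since 2·5 = 10 = 1·9 + 1), so t ≡ 5·8 = 40 ≡ 4 (mod 9).
    Then x = 85 + 119·4 = 561, valid modulo lcm(119, 9) = 1071: x ≡ 561 (mod 1071).
  Combine with x ≡ 10 (mod 16); new modulus lcm = 17136.
    Write x = 561 + 1071·t and substitute into x ≡ 10 (mod 16): 1071·t ≡ 10 − 561 = -551 (mod 16).
    Reduce coefficients mod 16: 15·t ≡ 9 (mod 16).
    The inverse of 15 mod 16 is 15 (since 15·15 = 225 = 14·16 + 1), so t ≡ 15·9 = 135 ≡ 7 (mod 16).
    Then x = 561 + 1071·7 = 8058, valid modulo lcm(1071, 16) = 17136: x ≡ 8058 (mod 17136).
Verify against each original: 8058 mod 17 = 0, 8058 mod 7 = 1, 8058 mod 9 = 3, 8058 mod 16 = 10.

x ≡ 8058 (mod 17136).


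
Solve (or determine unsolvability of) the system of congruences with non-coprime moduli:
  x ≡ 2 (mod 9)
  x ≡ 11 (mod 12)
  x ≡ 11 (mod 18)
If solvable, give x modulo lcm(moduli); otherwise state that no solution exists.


Moduli 9, 12, 18 are not pairwise coprime, so CRT works modulo lcm(m_i) when all pairwise compatibility conditions hold.
Pairwise compatibility: gcd(m_i, m_j) must divide a_i - a_j for every pair.
Merge one congruence at a time:
  Start: x ≡ 2 (mod 9).
  Combine with x ≡ 11 (mod 12): gcd(9, 12) = 3; 11 - 2 = 9, which IS divisible by 3, so compatible.
    Write x = 2 + 9·t and substitute into x ≡ 11 (mod 12): 9·t ≡ 11 − 2 = 9 (mod 12).
    Divide the congruence (and modulus) by g = 3: 3·t ≡ 3 (mod 4).
    The inverse of 3 mod 4 is 3 (since 3·3 = 9 = 2·4 + 1), so t ≡ 3·3 = 9 ≡ 1 (mod 4).
    Then x = 2 + 9·1 = 11, valid modulo lcm(9, 12) = 36: x ≡ 11 (mod 36).
  Combine with x ≡ 11 (mod 18): gcd(36, 18) = 18; 11 - 11 = 0, which IS divisible by 18, so compatible.
    Write x = 11 + 36·t and substitute into x ≡ 11 (mod 18): 36·t ≡ 11 − 11 = 0 (mod 18).
    Divide the congruence (and modulus) by g = 18: 2·t ≡ 0 (mod 1).
    Modulo 1 every t works; take t = 0.
    Then x = 11 + 36·0 = 11, valid modulo lcm(36, 18) = 36: x ≡ 11 (mod 36).
Verify: 11 mod 9 = 2, 11 mod 12 = 11, 11 mod 18 = 11.

x ≡ 11 (mod 36).


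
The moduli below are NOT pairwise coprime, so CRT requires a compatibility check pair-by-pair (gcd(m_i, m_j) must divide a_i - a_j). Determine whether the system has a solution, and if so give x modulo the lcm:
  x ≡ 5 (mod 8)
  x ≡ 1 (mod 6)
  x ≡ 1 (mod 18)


Moduli 8, 6, 18 are not pairwise coprime, so CRT works modulo lcm(m_i) when all pairwise compatibility conditions hold.
Pairwise compatibility: gcd(m_i, m_j) must divide a_i - a_j for every pair.
Merge one congruence at a time:
  Start: x ≡ 5 (mod 8).
  Combine with x ≡ 1 (mod 6): gcd(8, 6) = 2; 1 - 5 = -4, which IS divisible by 2, so compatible.
    Write x = 5 + 8·t and substitute into x ≡ 1 (mod 6): 8·t ≡ 1 − 5 = -4 (mod 6).
    Divide the congruence (and modulus) by g = 2: 4·t ≡ -2 (mod 3).
    Reduce coefficients mod 3: 1·t ≡ 1 (mod 3).
    So t ≡ 1 (mod 3).
    Then x = 5 + 8·1 = 13, valid modulo lcm(8, 6) = 24: x ≡ 13 (mod 24).
  Combine with x ≡ 1 (mod 18): gcd(24, 18) = 6; 1 - 13 = -12, which IS divisible by 6, so compatible.
    Write x = 13 + 24·t and substitute into x ≡ 1 (mod 18): 24·t ≡ 1 − 13 = -12 (mod 18).
    Divide the congruence (and modulus) by g = 6: 4·t ≡ -2 (mod 3).
    Reduce coefficients mod 3: 1·t ≡ 1 (mod 3).
    So t ≡ 1 (mod 3).
    Then x = 13 + 24·1 = 37, valid modulo lcm(24, 18) = 72: x ≡ 37 (mod 72).
Verify: 37 mod 8 = 5, 37 mod 6 = 1, 37 mod 18 = 1.

x ≡ 37 (mod 72).


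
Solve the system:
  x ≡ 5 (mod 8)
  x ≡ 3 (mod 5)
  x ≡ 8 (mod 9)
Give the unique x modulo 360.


Moduli 8, 5, 9 are pairwise coprime; by CRT there is a unique solution modulo M = 8 · 5 · 9 = 360.
Solve pairwise, accumulating the modulus:
  Start with x ≡ 5 (mod 8).
  Combine with x ≡ 3 (mod 5): since gcd(8, 5) = 1, we get a unique residue mod 40.
    Write x = 5 + 8·t and substitute into x ≡ 3 (mod 5): 8·t ≡ 3 − 5 = -2 (mod 5).
    Reduce coefficients mod 5: 3·t ≡ 3 (mod 5).
    The inverse of 3 mod 5 is 2 (since 3·2 = 6 = 1·5 + 1), so t ≡ 2·3 = 6 ≡ 1 (mod 5).
    Then x = 5 + 8·1 = 13, valid modulo lcm(8, 5) = 40: x ≡ 13 (mod 40).
  Combine with x ≡ 8 (mod 9): since gcd(40, 9) = 1, we get a unique residue mod 360.
    Write x = 13 + 40·t and substitute into x ≡ 8 (mod 9): 40·t ≡ 8 − 13 = -5 (mod 9).
    Reduce coefficients mod 9: 4·t ≡ 4 (mod 9).
    The inverse of 4 mod 9 is 7 (since 4·7 = 28 = 3·9 + 1), so t ≡ 7·4 = 28 ≡ 1 (mod 9).
    Then x = 13 + 40·1 = 53, valid modulo lcm(40, 9) = 360: x ≡ 53 (mod 360).
Verify: 53 mod 8 = 5 ✓, 53 mod 5 = 3 ✓, 53 mod 9 = 8 ✓.

x ≡ 53 (mod 360).


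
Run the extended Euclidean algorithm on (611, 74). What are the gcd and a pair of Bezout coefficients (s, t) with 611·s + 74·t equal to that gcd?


Euclidean algorithm on (611, 74) — divide until remainder is 0:
  611 = 8 · 74 + 19
  74 = 3 · 19 + 17
  19 = 1 · 17 + 2
  17 = 8 · 2 + 1
  2 = 2 · 1 + 0
gcd(611, 74) = 1.
Track Bezout coefficients alongside the remainders: start with r₀ = 611 = a·1 + b·0 (s = 1, t = 0) and r₁ = 74 = a·0 + b·1 (s = 0, t = 1); each new remainder r_{k+1} = r_{k-1} − q_k·r_k inherits s_{k+1} = s_{k-1} − q_k·s_k, t_{k+1} = t_{k-1} − q_k·t_k, so r_k = a·s_k + b·t_k at every step:
  q = 8: r = 19, s = 1 − 8·0 = 1, t = 0 − 8·1 = -8  (check: 611·1 + 74·(-8) = 19)
  q = 3: r = 17, s = 0 − 3·1 = -3, t = 1 − 3·(-8) = 25  (check: 611·(-3) + 74·25 = 17)
  q = 1: r = 2, s = 1 − 1·(-3) = 4, t = -8 − 1·25 = -33  (check: 611·4 + 74·(-33) = 2)
  q = 8: r = 1, s = -3 − 8·4 = -35, t = 25 − 8·(-33) = 289  (check: 611·(-35) + 74·289 = 1)
The row with r = 1 (the gcd) gives the Bezout coefficients s = -35, t = 289.
Result: 611 · (-35) + 74 · (289) = 1.

gcd(611, 74) = 1; s = -35, t = 289 (check: 611·(-35) + 74·289 = 1).


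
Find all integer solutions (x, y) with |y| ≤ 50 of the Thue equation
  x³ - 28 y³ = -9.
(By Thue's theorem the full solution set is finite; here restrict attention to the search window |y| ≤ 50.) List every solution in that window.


The equation is x³ - 28y³ = -9. For fixed y, x³ = 28·y³ − 9, so a solution requires the RHS to be a perfect cube.
Strategy: iterate y from -50 to 50, compute RHS = 28·y³ − 9, and check whether it is a (positive or negative) perfect cube.
Check small values of y:
  y = 0: RHS = -9 is not a perfect cube.
  y = 1: RHS = 19 is not a perfect cube.
  y = -1: RHS = -37 is not a perfect cube.
  y = 2: RHS = 215 is not a perfect cube.
  y = -2: RHS = -233 is not a perfect cube.
  y = 3: RHS = 747 is not a perfect cube.
  y = -3: RHS = -765 is not a perfect cube.
Continuing the search up to |y| = 50 finds no solutions either.
No (x, y) in the scanned range satisfies the equation.

No integer solutions with |y| ≤ 50.


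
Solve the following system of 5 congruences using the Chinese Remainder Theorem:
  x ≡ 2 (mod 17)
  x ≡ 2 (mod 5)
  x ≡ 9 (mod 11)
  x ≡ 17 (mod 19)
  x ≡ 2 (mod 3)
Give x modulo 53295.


Product of moduli M = 17 · 5 · 11 · 19 · 3 = 53295.
Merge one congruence at a time:
  Start: x ≡ 2 (mod 17).
  Combine with x ≡ 2 (mod 5); new modulus lcm = 85.
    Write x = 2 + 17·t and substitute into x ≡ 2 (mod 5): 17·t ≡ 2 − 2 = 0 (mod 5).
    Reduce coefficients mod 5: 2·t ≡ 0 (mod 5).
    The inverse of 2 mod 5 is 3 (since 2·3 = 6 = 1·5 + 1), so t ≡ 3·0 = 0 ≡ 0 (mod 5).
    Then x = 2 + 17·0 = 2, valid modulo lcm(17, 5) = 85: x ≡ 2 (mod 85).
  Combine with x ≡ 9 (mod 11); new modulus lcm = 935.
    Write x = 2 + 85·t and substitute into x ≡ 9 (mod 11): 85·t ≡ 9 − 2 = 7 (mod 11).
    Reduce coefficients mod 11: 8·t ≡ 7 (mod 11).
    The inverse of 8 mod 11 is 7 (since 8·7 = 56 = 5·11 + 1), so t ≡ 7·7 = 49 ≡ 5 (mod 11).
    Then x = 2 + 85·5 = 427, valid modulo lcm(85, 11) = 935: x ≡ 427 (mod 935).
  Combine with x ≡ 17 (mod 19); new modulus lcm = 17765.
    Write x = 427 + 935·t and substitute into x ≡ 17 (mod 19): 935·t ≡ 17 − 427 = -410 (mod 19).
    Reduce coefficients mod 19: 4·t ≡ 8 (mod 19).
    The inverse of 4 mod 19 is 5 (since 4·5 = 20 = 1·19 + 1), so t ≡ 5·8 = 40 ≡ 2 (mod 19).
    Then x = 427 + 935·2 = 2297, valid modulo lcm(935, 19) = 17765: x ≡ 2297 (mod 17765).
  Combine with x ≡ 2 (mod 3); new modulus lcm = 53295.
    Write x = 2297 + 17765·t and substitute into x ≡ 2 (mod 3): 17765·t ≡ 2 − 2297 = -2295 (mod 3).
    Reduce coefficients mod 3: 2·t ≡ 0 (mod 3).
    The inverse of 2 mod 3 is 2 (since 2·2 = 4 = 1·3 + 1), so t ≡ 2·0 = 0 ≡ 0 (mod 3).
    Then x = 2297 + 17765·0 = 2297, valid modulo lcm(17765, 3) = 53295: x ≡ 2297 (mod 53295).
Verify against each original: 2297 mod 17 = 2, 2297 mod 5 = 2, 2297 mod 11 = 9, 2297 mod 19 = 17, 2297 mod 3 = 2.

x ≡ 2297 (mod 53295).


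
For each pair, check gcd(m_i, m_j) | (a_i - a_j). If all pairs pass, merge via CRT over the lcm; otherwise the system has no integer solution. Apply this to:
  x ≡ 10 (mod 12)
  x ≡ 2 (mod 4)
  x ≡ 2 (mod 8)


Moduli 12, 4, 8 are not pairwise coprime, so CRT works modulo lcm(m_i) when all pairwise compatibility conditions hold.
Pairwise compatibility: gcd(m_i, m_j) must divide a_i - a_j for every pair.
Merge one congruence at a time:
  Start: x ≡ 10 (mod 12).
  Combine with x ≡ 2 (mod 4): gcd(12, 4) = 4; 2 - 10 = -8, which IS divisible by 4, so compatible.
    Write x = 10 + 12·t and substitute into x ≡ 2 (mod 4): 12·t ≡ 2 − 10 = -8 (mod 4).
    Divide the congruence (and modulus) by g = 4: 3·t ≡ -2 (mod 1).
    Modulo 1 every t works; take t = 0.
    Then x = 10 + 12·0 = 10, valid modulo lcm(12, 4) = 12: x ≡ 10 (mod 12).
  Combine with x ≡ 2 (mod 8): gcd(12, 8) = 4; 2 - 10 = -8, which IS divisible by 4, so compatible.
    Write x = 10 + 12·t and substitute into x ≡ 2 (mod 8): 12·t ≡ 2 − 10 = -8 (mod 8).
    Divide the congruence (and modulus) by g = 4: 3·t ≡ -2 (mod 2).
    Reduce coefficients mod 2: 1·t ≡ 0 (mod 2).
    So t ≡ 0 (mod 2).
    Then x = 10 + 12·0 = 10, valid modulo lcm(12, 8) = 24: x ≡ 10 (mod 24).
Verify: 10 mod 12 = 10, 10 mod 4 = 2, 10 mod 8 = 2.

x ≡ 10 (mod 24).


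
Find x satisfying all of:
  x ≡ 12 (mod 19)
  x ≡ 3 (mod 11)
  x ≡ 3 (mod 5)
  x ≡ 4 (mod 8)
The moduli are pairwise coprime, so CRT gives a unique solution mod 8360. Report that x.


Product of moduli M = 19 · 11 · 5 · 8 = 8360.
Merge one congruence at a time:
  Start: x ≡ 12 (mod 19).
  Combine with x ≡ 3 (mod 11); new modulus lcm = 209.
    Write x = 12 + 19·t and substitute into x ≡ 3 (mod 11): 19·t ≡ 3 − 12 = -9 (mod 11).
    Reduce coefficients mod 11: 8·t ≡ 2 (mod 11).
    The inverse of 8 mod 11 is 7 (since 8·7 = 56 = 5·11 + 1), so t ≡ 7·2 = 14 ≡ 3 (mod 11).
    Then x = 12 + 19·3 = 69, valid modulo lcm(19, 11) = 209: x ≡ 69 (mod 209).
  Combine with x ≡ 3 (mod 5); new modulus lcm = 1045.
    Write x = 69 + 209·t and substitute into x ≡ 3 (mod 5): 209·t ≡ 3 − 69 = -66 (mod 5).
    Reduce coefficients mod 5: 4·t ≡ 4 (mod 5).
    The inverse of 4 mod 5 is 4 (since 4·4 = 16 = 3·5 + 1), so t ≡ 4·4 = 16 ≡ 1 (mod 5).
    Then x = 69 + 209·1 = 278, valid modulo lcm(209, 5) = 1045: x ≡ 278 (mod 1045).
  Combine with x ≡ 4 (mod 8); new modulus lcm = 8360.
    Write x = 278 + 1045·t and substitute into x ≡ 4 (mod 8): 1045·t ≡ 4 − 278 = -274 (mod 8).
    Reduce coefficients mod 8: 5·t ≡ 6 (mod 8).
    The inverse of 5 mod 8 is 5 (since 5·5 = 25 = 3·8 + 1), so t ≡ 5·6 = 30 ≡ 6 (mod 8).
    Then x = 278 + 1045·6 = 6548, valid modulo lcm(1045, 8) = 8360: x ≡ 6548 (mod 8360).
Verify against each original: 6548 mod 19 = 12, 6548 mod 11 = 3, 6548 mod 5 = 3, 6548 mod 8 = 4.

x ≡ 6548 (mod 8360).


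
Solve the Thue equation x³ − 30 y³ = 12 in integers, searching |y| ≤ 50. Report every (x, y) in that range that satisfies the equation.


The equation is x³ - 30y³ = 12. For fixed y, x³ = 30·y³ + 12, so a solution requires the RHS to be a perfect cube.
Strategy: iterate y from -50 to 50, compute RHS = 30·y³ + 12, and check whether it is a (positive or negative) perfect cube.
Check small values of y:
  y = 0: RHS = 12 is not a perfect cube.
  y = 1: RHS = 42 is not a perfect cube.
  y = -1: RHS = -18 is not a perfect cube.
  y = 2: RHS = 252 is not a perfect cube.
  y = -2: RHS = -228 is not a perfect cube.
  y = 3: RHS = 822 is not a perfect cube.
  y = -3: RHS = -798 is not a perfect cube.
Continuing the search up to |y| = 50 finds no solutions either.
No (x, y) in the scanned range satisfies the equation.

No integer solutions with |y| ≤ 50.


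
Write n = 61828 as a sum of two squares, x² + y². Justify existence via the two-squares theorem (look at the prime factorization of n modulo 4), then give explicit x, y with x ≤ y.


Step 1: Factor n = 61828 = 2^2 · 13 · 29 · 41.
Step 2: Check the mod-4 condition on each prime factor: 2 = 2 (special); 13 ≡ 1 (mod 4), exponent 1; 29 ≡ 1 (mod 4), exponent 1; 41 ≡ 1 (mod 4), exponent 1.
All primes ≡ 3 (mod 4) appear to even exponent (or don't appear), so by the two-squares theorem n IS expressible as a sum of two squares.
Step 3: Build a representation. Group n = k² · m with k = 2 and m = 13 · 29 · 41 = 15457 (a product of primes ≡ 1 (mod 4)); a representation of m scales to one of n via (k·x)² + (k·y)² = k²(x² + y²). Each prime p ≡ 1 (mod 4) is itself a sum of two squares; find a² by testing p − a² for a perfect square:
  13: 13 − 1² = 12, 13 − 2² = 9 = 3² ⇒ 13 = 2² + 3².
  29: 29 − 1² = 28, 29 − 2² = 25 = 5² ⇒ 29 = 2² + 5².
  41: 41 − 1² = 40, 41 − 2² = 37, 41 − 3² = 32, 41 − 4² = 25 = 5² ⇒ 41 = 4² + 5².
  Combine using the Brahmagupta–Fibonacci identity (a² + b²)(c² + d²) = (ac − bd)² + (ad + bc)² = (ac + bd)² + (ad − bc)²:
  13 · 29 = 377: from (2² + 3²)(2² + 5²), take (2·2 − 3·5, 2·5 + 3·2) = (4 − 15, 10 + 6) = (-11, 16); dropping signs (only squares matter) gives (11, 16); check 11² + 16² = 121 + 256 = 377 ✓.
  377 · 41 = 15457: from (11² + 16²)(4² + 5²), take (11·4 − 16·5, 11·5 + 16·4) = (44 − 80, 55 + 64) = (-36, 119); dropping signs (only squares matter) gives (36, 119); check 36² + 119² = 1296 + 14161 = 15457 ✓.
  Scale by k = 2: (2·36, 2·119) = (72, 238).
Step 4: Order so x ≤ y and verify: 72² + 238² = 5184 + 56644 = 61828 = n. ✓

n = 61828 = 72² + 238² (one valid representation with x ≤ y).


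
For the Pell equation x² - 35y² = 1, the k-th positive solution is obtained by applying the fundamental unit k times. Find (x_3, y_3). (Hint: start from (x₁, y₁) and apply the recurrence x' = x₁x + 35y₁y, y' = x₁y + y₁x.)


Step 1: Find the fundamental solution (x₁, y₁) of x² - 35y² = 1.
  Expand √35 as a continued fraction. a₀ = ⌊√35⌋ = 5; iterate m_{k+1} = d_k·a_k − m_k, d_{k+1} = (35 − m_{k+1}²)/d_k, a_{k+1} = ⌊(a₀ + m_{k+1})/d_{k+1}⌋ (starting m₀ = 0, d₀ = 1), with convergents p_k = a_k·p_{k-1} + p_{k-2}, q_k = a_k·q_{k-1} + q_{k-2} (p₋₁ = 1, q₋₁ = 0):
  k = 0: a₀ = 5; p₀/q₀ = 5/1; p₀² − 35·q₀² = 25 − 35 = -10.
  k = 1: m = 5, d = 10, a = ⌊(5 + 5)/10⌋ = 1; p/q = (1·5 + 1)/(1·1 + 0) = 6/1; p² − 35·q² = 36 − 35 = 1.
  The first convergent with p² − 35·q² = 1 gives the fundamental solution (x₁, y₁) = (6, 1).
Step 2: Apply the recurrence (x_{n+1}, y_{n+1}) = (x₁x_n + 35y₁y_n, x₁y_n + y₁x_n) repeatedly.
  From (x_1, y_1) = (6, 1): x_2 = 6·6 + 35·1·1 = 71; y_2 = 6·1 + 1·6 = 12.
  From (x_2, y_2) = (71, 12): x_3 = 6·71 + 35·1·12 = 846; y_3 = 6·12 + 1·71 = 143.
Step 3: Verify x_3² - 35·y_3² = 715716 - 715715 = 1 (should be 1). ✓

(x_1, y_1) = (6, 1); (x_3, y_3) = (846, 143).


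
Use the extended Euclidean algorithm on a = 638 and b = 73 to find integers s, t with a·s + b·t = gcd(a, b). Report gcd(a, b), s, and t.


Euclidean algorithm on (638, 73) — divide until remainder is 0:
  638 = 8 · 73 + 54
  73 = 1 · 54 + 19
  54 = 2 · 19 + 16
  19 = 1 · 16 + 3
  16 = 5 · 3 + 1
  3 = 3 · 1 + 0
gcd(638, 73) = 1.
Track Bezout coefficients alongside the remainders: start with r₀ = 638 = a·1 + b·0 (s = 1, t = 0) and r₁ = 73 = a·0 + b·1 (s = 0, t = 1); each new remainder r_{k+1} = r_{k-1} − q_k·r_k inherits s_{k+1} = s_{k-1} − q_k·s_k, t_{k+1} = t_{k-1} − q_k·t_k, so r_k = a·s_k + b·t_k at every step:
  q = 8: r = 54, s = 1 − 8·0 = 1, t = 0 − 8·1 = -8  (check: 638·1 + 73·(-8) = 54)
  q = 1: r = 19, s = 0 − 1·1 = -1, t = 1 − 1·(-8) = 9  (check: 638·(-1) + 73·9 = 19)
  q = 2: r = 16, s = 1 − 2·(-1) = 3, t = -8 − 2·9 = -26  (check: 638·3 + 73·(-26) = 16)
  q = 1: r = 3, s = -1 − 1·3 = -4, t = 9 − 1·(-26) = 35  (check: 638·(-4) + 73·35 = 3)
  q = 5: r = 1, s = 3 − 5·(-4) = 23, t = -26 − 5·35 = -201  (check: 638·23 + 73·(-201) = 1)
The row with r = 1 (the gcd) gives the Bezout coefficients s = 23, t = -201.
Result: 638 · (23) + 73 · (-201) = 1.

gcd(638, 73) = 1; s = 23, t = -201 (check: 638·23 + 73·(-201) = 1).


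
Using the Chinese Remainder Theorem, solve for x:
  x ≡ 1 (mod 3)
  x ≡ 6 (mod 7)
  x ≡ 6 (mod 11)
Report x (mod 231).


Moduli 3, 7, 11 are pairwise coprime; by CRT there is a unique solution modulo M = 3 · 7 · 11 = 231.
Solve pairwise, accumulating the modulus:
  Start with x ≡ 1 (mod 3).
  Combine with x ≡ 6 (mod 7): since gcd(3, 7) = 1, we get a unique residue mod 21.
    Write x = 1 + 3·t and substitute into x ≡ 6 (mod 7): 3·t ≡ 6 − 1 = 5 (mod 7).
    The inverse of 3 mod 7 is 5 (since 3·5 = 15 = 2·7 + 1), so t ≡ 5·5 = 25 ≡ 4 (mod 7).
    Then x = 1 + 3·4 = 13, valid modulo lcm(3, 7) = 21: x ≡ 13 (mod 21).
  Combine with x ≡ 6 (mod 11): since gcd(21, 11) = 1, we get a unique residue mod 231.
    Write x = 13 + 21·t and substitute into x ≡ 6 (mod 11): 21·t ≡ 6 − 13 = -7 (mod 11).
    Reduce coefficients mod 11: 10·t ≡ 4 (mod 11).
    The inverse of 10 mod 11 is 10 (since 10·10 = 100 = 9·11 + 1), so t ≡ 10·4 = 40 ≡ 7 (mod 11).
    Then x = 13 + 21·7 = 160, valid modulo lcm(21, 11) = 231: x ≡ 160 (mod 231).
Verify: 160 mod 3 = 1 ✓, 160 mod 7 = 6 ✓, 160 mod 11 = 6 ✓.

x ≡ 160 (mod 231).


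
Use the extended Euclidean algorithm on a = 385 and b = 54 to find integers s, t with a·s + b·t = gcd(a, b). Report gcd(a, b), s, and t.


Euclidean algorithm on (385, 54) — divide until remainder is 0:
  385 = 7 · 54 + 7
  54 = 7 · 7 + 5
  7 = 1 · 5 + 2
  5 = 2 · 2 + 1
  2 = 2 · 1 + 0
gcd(385, 54) = 1.
Track Bezout coefficients alongside the remainders: start with r₀ = 385 = a·1 + b·0 (s = 1, t = 0) and r₁ = 54 = a·0 + b·1 (s = 0, t = 1); each new remainder r_{k+1} = r_{k-1} − q_k·r_k inherits s_{k+1} = s_{k-1} − q_k·s_k, t_{k+1} = t_{k-1} − q_k·t_k, so r_k = a·s_k + b·t_k at every step:
  q = 7: r = 7, s = 1 − 7·0 = 1, t = 0 − 7·1 = -7  (check: 385·1 + 54·(-7) = 7)
  q = 7: r = 5, s = 0 − 7·1 = -7, t = 1 − 7·(-7) = 50  (check: 385·(-7) + 54·50 = 5)
  q = 1: r = 2, s = 1 − 1·(-7) = 8, t = -7 − 1·50 = -57  (check: 385·8 + 54·(-57) = 2)
  q = 2: r = 1, s = -7 − 2·8 = -23, t = 50 − 2·(-57) = 164  (check: 385·(-23) + 54·164 = 1)
The row with r = 1 (the gcd) gives the Bezout coefficients s = -23, t = 164.
Result: 385 · (-23) + 54 · (164) = 1.

gcd(385, 54) = 1; s = -23, t = 164 (check: 385·(-23) + 54·164 = 1).


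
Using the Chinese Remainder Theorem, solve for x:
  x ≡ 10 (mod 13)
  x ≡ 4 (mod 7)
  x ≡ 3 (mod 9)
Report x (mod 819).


Moduli 13, 7, 9 are pairwise coprime; by CRT there is a unique solution modulo M = 13 · 7 · 9 = 819.
Solve pairwise, accumulating the modulus:
  Start with x ≡ 10 (mod 13).
  Combine with x ≡ 4 (mod 7): since gcd(13, 7) = 1, we get a unique residue mod 91.
    Write x = 10 + 13·t and substitute into x ≡ 4 (mod 7): 13·t ≡ 4 − 10 = -6 (mod 7).
    Reduce coefficients mod 7: 6·t ≡ 1 (mod 7).
    The inverse of 6 mod 7 is 6 (since 6·6 = 36 = 5·7 + 1), so t ≡ 6·1 = 6 ≡ 6 (mod 7).
    Then x = 10 + 13·6 = 88, valid modulo lcm(13, 7) = 91: x ≡ 88 (mod 91).
  Combine with x ≡ 3 (mod 9): since gcd(91, 9) = 1, we get a unique residue mod 819.
    Write x = 88 + 91·t and substitute into x ≡ 3 (mod 9): 91·t ≡ 3 − 88 = -85 (mod 9).
    Reduce coefficients mod 9: 1·t ≡ 5 (mod 9).
    So t ≡ 5 (mod 9).
    Then x = 88 + 91·5 = 543, valid modulo lcm(91, 9) = 819: x ≡ 543 (mod 819).
Verify: 543 mod 13 = 10 ✓, 543 mod 7 = 4 ✓, 543 mod 9 = 3 ✓.

x ≡ 543 (mod 819).


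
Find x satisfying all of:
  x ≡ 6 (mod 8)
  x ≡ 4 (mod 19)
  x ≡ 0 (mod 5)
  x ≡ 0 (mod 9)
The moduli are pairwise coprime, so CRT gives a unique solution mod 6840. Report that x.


Product of moduli M = 8 · 19 · 5 · 9 = 6840.
Merge one congruence at a time:
  Start: x ≡ 6 (mod 8).
  Combine with x ≡ 4 (mod 19); new modulus lcm = 152.
    Write x = 6 + 8·t and substitute into x ≡ 4 (mod 19): 8·t ≡ 4 − 6 = -2 (mod 19).
    Reduce coefficients mod 19: 8·t ≡ 17 (mod 19).
    The inverse of 8 mod 19 is 12 (since 8·12 = 96 = 5·19 + 1), so t ≡ 12·17 = 204 ≡ 14 (mod 19).
    Then x = 6 + 8·14 = 118, valid modulo lcm(8, 19) = 152: x ≡ 118 (mod 152).
  Combine with x ≡ 0 (mod 5); new modulus lcm = 760.
    Write x = 118 + 152·t and substitute into x ≡ 0 (mod 5): 152·t ≡ 0 − 118 = -118 (mod 5).
    Reduce coefficients mod 5: 2·t ≡ 2 (mod 5).
    The inverse of 2 mod 5 is 3 (since 2·3 = 6 = 1·5 + 1), so t ≡ 3·2 = 6 ≡ 1 (mod 5).
    Then x = 118 + 152·1 = 270, valid modulo lcm(152, 5) = 760: x ≡ 270 (mod 760).
  Combine with x ≡ 0 (mod 9); new modulus lcm = 6840.
    Write x = 270 + 760·t and substitute into x ≡ 0 (mod 9): 760·t ≡ 0 − 270 = -270 (mod 9).
    Reduce coefficients mod 9: 4·t ≡ 0 (mod 9).
    The inverse of 4 mod 9 is 7 (since 4·7 = 28 = 3·9 + 1), so t ≡ 7·0 = 0 ≡ 0 (mod 9).
    Then x = 270 + 760·0 = 270, valid modulo lcm(760, 9) = 6840: x ≡ 270 (mod 6840).
Verify against each original: 270 mod 8 = 6, 270 mod 19 = 4, 270 mod 5 = 0, 270 mod 9 = 0.

x ≡ 270 (mod 6840).


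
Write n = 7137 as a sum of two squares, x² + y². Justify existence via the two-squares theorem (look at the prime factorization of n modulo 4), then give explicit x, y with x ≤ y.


Step 1: Factor n = 7137 = 3^2 · 13 · 61.
Step 2: Check the mod-4 condition on each prime factor: 3 ≡ 3 (mod 4), exponent 2 (must be even); 13 ≡ 1 (mod 4), exponent 1; 61 ≡ 1 (mod 4), exponent 1.
All primes ≡ 3 (mod 4) appear to even exponent (or don't appear), so by the two-squares theorem n IS expressible as a sum of two squares.
Step 3: Build a representation. Group n = k² · m with k = 3 and m = 13 · 61 = 793 (a product of primes ≡ 1 (mod 4)); a representation of m scales to one of n via (k·x)² + (k·y)² = k²(x² + y²). Each prime p ≡ 1 (mod 4) is itself a sum of two squares; find a² by testing p − a² for a perfect square:
  13: 13 − 1² = 12, 13 − 2² = 9 = 3² ⇒ 13 = 2² + 3².
  61: 61 − 1² = 60, 61 − 2² = 57, 61 − 3² = 52, 61 − 4² = 45, 61 − 5² = 36 = 6² ⇒ 61 = 5² + 6².
  Combine using the Brahmagupta–Fibonacci identity (a² + b²)(c² + d²) = (ac − bd)² + (ad + bc)² = (ac + bd)² + (ad − bc)²:
  13 · 61 = 793: from (2² + 3²)(5² + 6²), take (2·5 − 3·6, 2·6 + 3·5) = (10 − 18, 12 + 15) = (-8, 27); dropping signs (only squares matter) gives (8, 27); check 8² + 27² = 64 + 729 = 793 ✓.
  Scale by k = 3: (3·8, 3·27) = (24, 81).
Step 4: Order so x ≤ y and verify: 24² + 81² = 576 + 6561 = 7137 = n. ✓

n = 7137 = 24² + 81² (one valid representation with x ≤ y).


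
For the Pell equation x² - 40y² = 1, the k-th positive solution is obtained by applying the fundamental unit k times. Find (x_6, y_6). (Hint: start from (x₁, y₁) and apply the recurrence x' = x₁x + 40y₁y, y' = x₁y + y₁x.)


Step 1: Find the fundamental solution (x₁, y₁) of x² - 40y² = 1.
  Expand √40 as a continued fraction. a₀ = ⌊√40⌋ = 6; iterate m_{k+1} = d_k·a_k − m_k, d_{k+1} = (40 − m_{k+1}²)/d_k, a_{k+1} = ⌊(a₀ + m_{k+1})/d_{k+1}⌋ (starting m₀ = 0, d₀ = 1), with convergents p_k = a_k·p_{k-1} + p_{k-2}, q_k = a_k·q_{k-1} + q_{k-2} (p₋₁ = 1, q₋₁ = 0):
  k = 0: a₀ = 6; p₀/q₀ = 6/1; p₀² − 40·q₀² = 36 − 40 = -4.
  k = 1: m = 6, d = 4, a = ⌊(6 + 6)/4⌋ = 3; p/q = (3·6 + 1)/(3·1 + 0) = 19/3; p² − 40·q² = 361 − 360 = 1.
  The first convergent with p² − 40·q² = 1 gives the fundamental solution (x₁, y₁) = (19, 3).
Step 2: Apply the recurrence (x_{n+1}, y_{n+1}) = (x₁x_n + 40y₁y_n, x₁y_n + y₁x_n) repeatedly.
  From (x_1, y_1) = (19, 3): x_2 = 19·19 + 40·3·3 = 721; y_2 = 19·3 + 3·19 = 114.
  From (x_2, y_2) = (721, 114): x_3 = 19·721 + 40·3·114 = 27379; y_3 = 19·114 + 3·721 = 4329.
  From (x_3, y_3) = (27379, 4329): x_4 = 19·27379 + 40·3·4329 = 1039681; y_4 = 19·4329 + 3·27379 = 164388.
  From (x_4, y_4) = (1039681, 164388): x_5 = 19·1039681 + 40·3·164388 = 39480499; y_5 = 19·164388 + 3·1039681 = 6242415.
  From (x_5, y_5) = (39480499, 6242415): x_6 = 19·39480499 + 40·3·6242415 = 1499219281; y_6 = 19·6242415 + 3·39480499 = 237047382.
Step 3: Verify x_6² - 40·y_6² = 2247658452522156961 - 2247658452522156960 = 1 (should be 1). ✓

(x_1, y_1) = (19, 3); (x_6, y_6) = (1499219281, 237047382).


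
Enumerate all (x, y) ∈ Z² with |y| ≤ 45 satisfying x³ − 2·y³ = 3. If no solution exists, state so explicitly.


The equation is x³ - 2y³ = 3. For fixed y, x³ = 2·y³ + 3, so a solution requires the RHS to be a perfect cube.
Strategy: iterate y from -45 to 45, compute RHS = 2·y³ + 3, and check whether it is a (positive or negative) perfect cube.
Check small values of y:
  y = 0: RHS = 3 is not a perfect cube.
  y = 1: RHS = 5 is not a perfect cube.
  y = -1: RHS = 1 = (1)³ ⇒ x = 1 works.
  y = 2: RHS = 19 is not a perfect cube.
  y = -2: RHS = -13 is not a perfect cube.
  y = 3: RHS = 57 is not a perfect cube.
  y = -3: RHS = -51 is not a perfect cube.
Continuing, at y = -4: RHS = -125 = (-5)³ ⇒ x = -5 works.
Searching the remaining y in |y| ≤ 45 finds no further solutions.
Collected solutions: (1, -1), (-5, -4).

Solutions (with |y| ≤ 45): (1, -1), (-5, -4).


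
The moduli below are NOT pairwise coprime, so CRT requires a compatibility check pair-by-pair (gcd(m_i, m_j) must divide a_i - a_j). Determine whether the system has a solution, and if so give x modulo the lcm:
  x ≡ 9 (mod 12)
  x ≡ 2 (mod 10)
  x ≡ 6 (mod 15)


Moduli 12, 10, 15 are not pairwise coprime, so CRT works modulo lcm(m_i) when all pairwise compatibility conditions hold.
Pairwise compatibility: gcd(m_i, m_j) must divide a_i - a_j for every pair.
Merge one congruence at a time:
  Start: x ≡ 9 (mod 12).
  Combine with x ≡ 2 (mod 10): gcd(12, 10) = 2, and 2 - 9 = -7 is NOT divisible by 2.
    ⇒ system is inconsistent (no integer solution).

No solution (the system is inconsistent).


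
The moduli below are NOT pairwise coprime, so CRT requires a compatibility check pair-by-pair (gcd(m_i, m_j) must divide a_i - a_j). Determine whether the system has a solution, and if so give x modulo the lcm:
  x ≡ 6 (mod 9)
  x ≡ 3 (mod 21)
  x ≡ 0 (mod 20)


Moduli 9, 21, 20 are not pairwise coprime, so CRT works modulo lcm(m_i) when all pairwise compatibility conditions hold.
Pairwise compatibility: gcd(m_i, m_j) must divide a_i - a_j for every pair.
Merge one congruence at a time:
  Start: x ≡ 6 (mod 9).
  Combine with x ≡ 3 (mod 21): gcd(9, 21) = 3; 3 - 6 = -3, which IS divisible by 3, so compatible.
    Write x = 6 + 9·t and substitute into x ≡ 3 (mod 21): 9·t ≡ 3 − 6 = -3 (mod 21).
    Divide the congruence (and modulus) by g = 3: 3·t ≡ -1 (mod 7).
    Reduce coefficients mod 7: 3·t ≡ 6 (mod 7).
    The inverse of 3 mod 7 is 5 (since 3·5 = 15 = 2·7 + 1), so t ≡ 5·6 = 30 ≡ 2 (mod 7).
    Then x = 6 + 9·2 = 24, valid modulo lcm(9, 21) = 63: x ≡ 24 (mod 63).
  Combine with x ≡ 0 (mod 20): gcd(63, 20) = 1; 0 - 24 = -24, which IS divisible by 1, so compatible.
    Write x = 24 + 63·t and substitute into x ≡ 0 (mod 20): 63·t ≡ 0 − 24 = -24 (mod 20).
    Reduce coefficients mod 20: 3·t ≡ 16 (mod 20).
    The inverse of 3 mod 20 is 7 (since 3·7 = 21 = 1·20 + 1), so t ≡ 7·16 = 112 ≡ 12 (mod 20).
    Then x = 24 + 63·12 = 780, valid modulo lcm(63, 20) = 1260: x ≡ 780 (mod 1260).
Verify: 780 mod 9 = 6, 780 mod 21 = 3, 780 mod 20 = 0.

x ≡ 780 (mod 1260).


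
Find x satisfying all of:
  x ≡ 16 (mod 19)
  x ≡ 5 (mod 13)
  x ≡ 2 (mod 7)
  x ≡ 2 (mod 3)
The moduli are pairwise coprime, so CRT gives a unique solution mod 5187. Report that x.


Product of moduli M = 19 · 13 · 7 · 3 = 5187.
Merge one congruence at a time:
  Start: x ≡ 16 (mod 19).
  Combine with x ≡ 5 (mod 13); new modulus lcm = 247.
    Write x = 16 + 19·t and substitute into x ≡ 5 (mod 13): 19·t ≡ 5 − 16 = -11 (mod 13).
    Reduce coefficients mod 13: 6·t ≡ 2 (mod 13).
    The inverse of 6 mod 13 is 11 (since 6·11 = 66 = 5·13 + 1), so t ≡ 11·2 = 22 ≡ 9 (mod 13).
    Then x = 16 + 19·9 = 187, valid modulo lcm(19, 13) = 247: x ≡ 187 (mod 247).
  Combine with x ≡ 2 (mod 7); new modulus lcm = 1729.
    Write x = 187 + 247·t and substitute into x ≡ 2 (mod 7): 247·t ≡ 2 − 187 = -185 (mod 7).
    Reduce coefficients mod 7: 2·t ≡ 4 (mod 7).
    The inverse of 2 mod 7 is 4 (since 2·4 = 8 = 1·7 + 1), so t ≡ 4·4 = 16 ≡ 2 (mod 7).
    Then x = 187 + 247·2 = 681, valid modulo lcm(247, 7) = 1729: x ≡ 681 (mod 1729).
  Combine with x ≡ 2 (mod 3); new modulus lcm = 5187.
    Write x = 681 + 1729·t and substitute into x ≡ 2 (mod 3): 1729·t ≡ 2 − 681 = -679 (mod 3).
    Reduce coefficients mod 3: 1·t ≡ 2 (mod 3).
    So t ≡ 2 (mod 3).
    Then x = 681 + 1729·2 = 4139, valid modulo lcm(1729, 3) = 5187: x ≡ 4139 (mod 5187).
Verify against each original: 4139 mod 19 = 16, 4139 mod 13 = 5, 4139 mod 7 = 2, 4139 mod 3 = 2.

x ≡ 4139 (mod 5187).


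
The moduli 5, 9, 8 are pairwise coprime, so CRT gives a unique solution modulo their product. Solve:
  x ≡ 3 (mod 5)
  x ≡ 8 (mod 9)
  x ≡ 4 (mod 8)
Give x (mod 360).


Moduli 5, 9, 8 are pairwise coprime; by CRT there is a unique solution modulo M = 5 · 9 · 8 = 360.
Solve pairwise, accumulating the modulus:
  Start with x ≡ 3 (mod 5).
  Combine with x ≡ 8 (mod 9): since gcd(5, 9) = 1, we get a unique residue mod 45.
    Write x = 3 + 5·t and substitute into x ≡ 8 (mod 9): 5·t ≡ 8 − 3 = 5 (mod 9).
    The inverse of 5 mod 9 is 2 (since 5·2 = 10 = 1·9 + 1), so t ≡ 2·5 = 10 ≡ 1 (mod 9).
    Then x = 3 + 5·1 = 8, valid modulo lcm(5, 9) = 45: x ≡ 8 (mod 45).
  Combine with x ≡ 4 (mod 8): since gcd(45, 8) = 1, we get a unique residue mod 360.
    Write x = 8 + 45·t and substitute into x ≡ 4 (mod 8): 45·t ≡ 4 − 8 = -4 (mod 8).
    Reduce coefficients mod 8: 5·t ≡ 4 (mod 8).
    The inverse of 5 mod 8 is 5 (since 5·5 = 25 = 3·8 + 1), so t ≡ 5·4 = 20 ≡ 4 (mod 8).
    Then x = 8 + 45·4 = 188, valid modulo lcm(45, 8) = 360: x ≡ 188 (mod 360).
Verify: 188 mod 5 = 3 ✓, 188 mod 9 = 8 ✓, 188 mod 8 = 4 ✓.

x ≡ 188 (mod 360).


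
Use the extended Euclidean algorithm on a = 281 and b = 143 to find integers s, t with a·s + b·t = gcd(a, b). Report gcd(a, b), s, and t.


Euclidean algorithm on (281, 143) — divide until remainder is 0:
  281 = 1 · 143 + 138
  143 = 1 · 138 + 5
  138 = 27 · 5 + 3
  5 = 1 · 3 + 2
  3 = 1 · 2 + 1
  2 = 2 · 1 + 0
gcd(281, 143) = 1.
Track Bezout coefficients alongside the remainders: start with r₀ = 281 = a·1 + b·0 (s = 1, t = 0) and r₁ = 143 = a·0 + b·1 (s = 0, t = 1); each new remainder r_{k+1} = r_{k-1} − q_k·r_k inherits s_{k+1} = s_{k-1} − q_k·s_k, t_{k+1} = t_{k-1} − q_k·t_k, so r_k = a·s_k + b·t_k at every step:
  q = 1: r = 138, s = 1 − 1·0 = 1, t = 0 − 1·1 = -1  (check: 281·1 + 143·(-1) = 138)
  q = 1: r = 5, s = 0 − 1·1 = -1, t = 1 − 1·(-1) = 2  (check: 281·(-1) + 143·2 = 5)
  q = 27: r = 3, s = 1 − 27·(-1) = 28, t = -1 − 27·2 = -55  (check: 281·28 + 143·(-55) = 3)
  q = 1: r = 2, s = -1 − 1·28 = -29, t = 2 − 1·(-55) = 57  (check: 281·(-29) + 143·57 = 2)
  q = 1: r = 1, s = 28 − 1·(-29) = 57, t = -55 − 1·57 = -112  (check: 281·57 + 143·(-112) = 1)
The row with r = 1 (the gcd) gives the Bezout coefficients s = 57, t = -112.
Result: 281 · (57) + 143 · (-112) = 1.

gcd(281, 143) = 1; s = 57, t = -112 (check: 281·57 + 143·(-112) = 1).
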